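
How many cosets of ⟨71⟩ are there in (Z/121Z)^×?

By Lagrange's theorem, ord_121(71) divides φ(121) = φ(11^2) = 11·(11−1) = 110 = 2 · 5 · 11.
Divisors of 110: 1, 2, 5, 10, 11, 22, 55, 110.
Check 71^d mod 121 for each divisor in increasing order:
71^1 ≡ 71 (mod 121)
71^2 ≡ 80 (mod 121)
71^5 ≡ 45 (mod 121)
71^10 ≡ 89 (mod 121)
71^11 ≡ 27 (mod 121)
71^22 ≡ 3 (mod 121)
71^55 ≡ 1 (mod 121) ✓
The order of 71 is 55, so the subgroup it generates has 55 elements.
The index is φ(121) / ord(71) = 110 / 55 = 2.

2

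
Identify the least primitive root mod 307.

5

φ(307) = 307 − 1 = 306 = 2 · 3^2 · 17.
g is a primitive root iff g^(306/q) ≢ 1 (mod 307) for each prime q ∈ {2, 3, 17}.
g = 2: 2^153 ≡ 306; 2^102 ≡ 1 — hits 1, so not a primitive root.
g = 3: 3^153 ≡ 306; 3^102 ≡ 1 — hits 1, so not a primitive root.
g = 4: 4^153 ≡ 1 — hits 1, so not a primitive root.
g = 5: 5^153 ≡ 306; 5^102 ≡ 289; 5^18 ≡ 81 — none is 1, so 5 is a primitive root.
The smallest primitive root modulo 307 is 5.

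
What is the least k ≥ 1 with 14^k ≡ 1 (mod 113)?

ord(14) | φ(113) = 113 − 1 = 112 = 2^4 · 7.
Divisors of 112: 1, 2, 4, 7, 8, 14, 16, 28, 56, 112.
Compute 14^d (mod 113) for the divisors d until we hit 1:
14^1 ≡ 14
14^2 ≡ 83
14^4 ≡ 109
14^7 ≡ 98
14^8 ≡ 16
14^14 ≡ 112
14^16 ≡ 30
14^28 ≡ 1
So ord_113(14) = 28.

28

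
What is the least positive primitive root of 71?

φ(71) = 71 − 1 = 70 = 2 · 5 · 7.
g is a primitive root iff g^(70/q) ≢ 1 (mod 71) for each prime q ∈ {2, 5, 7}.
g = 2: 2^35 ≡ 1 — hits 1, so not a primitive root.
g = 3: 3^35 ≡ 1 — hits 1, so not a primitive root.
g = 4: 4^35 ≡ 1 — hits 1, so not a primitive root.
g = 5: 5^35 ≡ 1 — hits 1, so not a primitive root.
g = 6: 6^35 ≡ 1 — hits 1, so not a primitive root.
g = 7: 7^35 ≡ 70; 7^14 ≡ 54; 7^10 ≡ 45 — none is 1, so 7 is a primitive root.
So 7 is the smallest generator of (Z/71Z)^×.

7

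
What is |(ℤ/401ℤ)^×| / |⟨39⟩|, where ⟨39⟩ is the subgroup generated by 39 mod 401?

80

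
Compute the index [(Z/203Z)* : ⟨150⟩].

4

By Lagrange's theorem, ord_203(150) divides φ(203) = φ(7·29) = (7−1)·(29−1) = 6·28 = 168 = 2^3 · 3 · 7.
Divisors of 168: 1, 2, 3, 4, 6, 7, 8, 12, 14, 21, 24, 28, 42, 56, 84, 168.
Check 150^d mod 203 for each divisor in increasing order:
150^1 ≡ 150 (mod 203)
150^2 ≡ 170 (mod 203)
150^3 ≡ 125 (mod 203)
150^4 ≡ 74 (mod 203)
150^6 ≡ 197 (mod 203)
150^7 ≡ 115 (mod 203)
150^8 ≡ 198 (mod 203)
150^12 ≡ 36 (mod 203)
150^14 ≡ 30 (mod 203)
150^21 ≡ 202 (mod 203)
150^24 ≡ 78 (mod 203)
150^28 ≡ 88 (mod 203)
150^42 ≡ 1 (mod 203) ✓
The order of 150 is 42, so the subgroup it generates has 42 elements.
[(Z/203Z)^× : ⟨150⟩] = 168/42 = 4.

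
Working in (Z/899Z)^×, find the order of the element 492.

10

ord(492) | φ(899) = φ(29·31) = (29−1)·(31−1) = 28·30 = 840 = 2^3 · 3 · 5 · 7.
Divisors of 840: 1, 2, 3, 4, 5, 6, 7, 8, 10, 12, 14, 15, 20, 21, 24, 28, 30, 35, 40, 42, 56, 60, 70, 84, 105, 120, 140, 168, 210, 280, 420, 840.
Check 492^d mod 899 for each divisor in increasing order:
492^1 ≡ 492
492^2 ≡ 233
492^3 ≡ 463
492^4 ≡ 349
492^5 ≡ 898
492^6 ≡ 407
492^7 ≡ 666
492^8 ≡ 436
492^10 ≡ 1
The smallest such exponent is 10, so the order of 492 is 10.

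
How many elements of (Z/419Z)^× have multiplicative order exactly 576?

0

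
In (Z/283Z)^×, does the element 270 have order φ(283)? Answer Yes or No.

φ(283) = 283 − 1 = 282 = 2 · 3 · 47.
Test 270^(282/q) mod 283 for each prime factor q of 282:
270^141 ≡ 282 (mod 283)  [q = 2: ≢ 1 ✓]
270^94 ≡ 44 (mod 283)  [q = 3: ≢ 1 ✓]
270^6 ≡ 244 (mod 283)  [q = 47: ≢ 1 ✓]
Every test exponent gives a nontrivial residue, hence 270 generates the full group.

Yes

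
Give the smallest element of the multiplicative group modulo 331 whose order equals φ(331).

3

φ(331) = 331 − 1 = 330 = 2 · 3 · 5 · 11.
Test candidates g = 2, 3, … against the prime factors q ∈ {2, 3, 5, 11} of φ(331): g is a generator iff g^(330/q) ≢ 1 for every such q.
g = 2: 2^165 ≡ 330; 2^110 ≡ 299; 2^66 ≡ 64; 2^30 ≡ 1 — hits 1, so not a primitive root.
g = 3: 3^165 ≡ 330; 3^110 ≡ 299; 3^66 ≡ 64; 3^30 ≡ 270 — none is 1, so 3 is a primitive root.
So 3 is the smallest generator of (Z/331Z)^×.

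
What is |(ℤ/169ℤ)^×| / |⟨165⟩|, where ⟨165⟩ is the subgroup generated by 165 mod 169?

4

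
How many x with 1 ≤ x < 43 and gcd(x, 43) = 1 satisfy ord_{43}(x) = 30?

0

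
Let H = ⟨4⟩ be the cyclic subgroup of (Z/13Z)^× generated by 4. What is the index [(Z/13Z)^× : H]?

The order of 4 must divide φ(13) = 13 − 1 = 12 = 2^2 · 3.
Divisors of 12: 1, 2, 3, 4, 6, 12.
Evaluate successive powers at the divisors of 12:
4^1 ≡ 4
4^2 ≡ 3
4^3 ≡ 12
4^4 ≡ 9
4^6 ≡ 1
The order of 4 is 6, so the subgroup it generates has 6 elements.
[(Z/13Z)^× : ⟨4⟩] = 12/6 = 2.

2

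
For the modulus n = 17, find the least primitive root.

3

φ(17) = 17 − 1 = 16 = 2^4.
Test candidates g = 2, 3, … against the prime factors q ∈ {2} of φ(17): g is a generator iff g^(16/q) ≢ 1 for every such q.
g = 2: 2^8 ≡ 1 — hits 1, so not a primitive root.
g = 3: 3^8 ≡ 16 — none is 1, so 3 is a primitive root.
The smallest primitive root modulo 17 is 3.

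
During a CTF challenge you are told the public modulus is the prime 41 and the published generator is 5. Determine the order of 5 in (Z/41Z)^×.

20

Since 5 ∈ (Z/41Z)^×, its order divides φ(41) = 41 − 1 = 40 = 2^3 · 5.
Divisors of 40: 1, 2, 4, 5, 8, 10, 20, 40.
Compute 5^d (mod 41) for the divisors d until we hit 1:
5^1 ≡ 5 (mod 41)
5^2 ≡ 25 (mod 41)
5^4 ≡ 10 (mod 41)
5^5 ≡ 9 (mod 41)
5^8 ≡ 18 (mod 41)
5^10 ≡ 40 (mod 41)
5^20 ≡ 1 (mod 41) ✓
So ord_41(5) = 20.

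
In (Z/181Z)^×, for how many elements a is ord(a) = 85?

0

φ(181) = 181 − 1 = 180 = 2^2 · 3^2 · 5.
Since (Z/181Z)^× is cyclic of order 180, the number of elements of order d is φ(d) when d | 180 and 0 otherwise.
85 does not divide 180, so no element of (Z/181Z)^× has order 85.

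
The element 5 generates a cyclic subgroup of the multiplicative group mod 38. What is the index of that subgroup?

ord(5) | φ(38) = φ(2)·φ(19) = 1·18 = 18 = 2 · 3^2.
Divisors of 18: 1, 2, 3, 6, 9, 18.
Test each divisor d:
5^1 ≡ 5 (mod 38)
5^2 ≡ 25 (mod 38)
5^3 ≡ 11 (mod 38)
5^6 ≡ 7 (mod 38)
5^9 ≡ 1 (mod 38) ✓
So ord_38(5) = 9, hence |⟨5⟩| = 9.
Index = |(Z/38Z)^×| / |⟨5⟩| = 18 / 9 = 2.

2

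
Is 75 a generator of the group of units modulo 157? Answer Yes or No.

No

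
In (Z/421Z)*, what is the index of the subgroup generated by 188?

Since 188 ∈ (Z/421Z)^×, its order divides φ(421) = 421 − 1 = 420 = 2^2 · 3 · 5 · 7.
Divisors of 420: 1, 2, 3, 4, 5, 6, 7, 10, 12, 14, 15, 20, 21, 28, 30, 35, 42, 60, 70, 84, 105, 140, 210, 420.
Evaluate successive powers at the divisors of 420:
188^1 ≡ 188 (mod 421)
188^2 ≡ 401 (mod 421)
188^3 ≡ 29 (mod 421)
188^4 ≡ 400 (mod 421)
188^5 ≡ 262 (mod 421)
188^6 ≡ 420 (mod 421)
188^7 ≡ 233 (mod 421)
188^10 ≡ 21 (mod 421)
188^12 ≡ 1 (mod 421) ✓
So ord_421(188) = 12, hence |⟨188⟩| = 12.
The index is φ(421) / ord(188) = 420 / 12 = 35.

35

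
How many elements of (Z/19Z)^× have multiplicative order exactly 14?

0

φ(19) = 19 − 1 = 18 = 2 · 3^2.
(Z/19Z)^× is cyclic (|G| = 18); a cyclic group of order m has exactly φ(d) elements of each order d | m, and none otherwise.
14 does not divide 18, so no element of (Z/19Z)^× has order 14.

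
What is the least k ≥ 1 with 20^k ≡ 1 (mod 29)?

Since 20 ∈ (Z/29Z)^×, its order divides φ(29) = 29 − 1 = 28 = 2^2 · 7.
Divisors of 28: 1, 2, 4, 7, 14, 28.
Compute 20^d (mod 29) for the divisors d until we hit 1:
20^1 ≡ 20 (mod 29)
20^2 ≡ 23 (mod 29)
20^4 ≡ 7 (mod 29)
20^7 ≡ 1 (mod 29) ✓
So ord_29(20) = 7.

7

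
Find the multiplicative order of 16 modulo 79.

39

By Lagrange's theorem, ord_79(16) divides φ(79) = 79 − 1 = 78 = 2 · 3 · 13.
Divisors of 78: 1, 2, 3, 6, 13, 26, 39, 78.
Compute 16^d (mod 79) for the divisors d until we hit 1:
16^1 ≡ 16 (mod 79)
16^2 ≡ 19 (mod 79)
16^3 ≡ 67 (mod 79)
16^6 ≡ 65 (mod 79)
16^13 ≡ 55 (mod 79)
16^26 ≡ 23 (mod 79)
16^39 ≡ 1 (mod 79) ✓
Hence ord(16) = 39.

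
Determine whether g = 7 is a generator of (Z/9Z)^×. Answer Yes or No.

No

φ(9) = φ(3^2) = 3·(3−1) = 6 = 2 · 3.
An element g generates (Z/9Z)^× iff g^(6/q) ≢ 1 (mod 9) for each prime q ∈ {2, 3}.
7^3 ≡ 1 (mod 9)  [q = 2: ≡ 1 ✗]
7^2 ≡ 4 (mod 9)  [q = 3: ≢ 1 ✓]
The check at q = 2 fails, so 7 generates a proper subgroup.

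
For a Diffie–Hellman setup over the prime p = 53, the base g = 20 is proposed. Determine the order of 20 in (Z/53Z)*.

52

By Lagrange's theorem, ord_53(20) divides φ(53) = 53 − 1 = 52 = 2^2 · 13.
Divisors of 52: 1, 2, 4, 13, 26, 52.
Check 20^d mod 53 for each divisor in increasing order:
20^1 ≡ 20 (mod 53)
20^2 ≡ 29 (mod 53)
20^4 ≡ 46 (mod 53)
20^13 ≡ 30 (mod 53)
20^26 ≡ 52 (mod 53)
20^52 ≡ 1 (mod 53) ✓
The smallest such exponent is 52, so the order of 20 is 52.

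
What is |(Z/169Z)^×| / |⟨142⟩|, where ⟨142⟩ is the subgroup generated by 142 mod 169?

By Lagrange's theorem, ord_169(142) divides φ(169) = φ(13^2) = 13·(13−1) = 156 = 2^2 · 3 · 13.
Divisors of 156: 1, 2, 3, 4, 6, 12, 13, 26, 39, 52, 78, 156.
Test each divisor d:
142^1 ≡ 142
142^2 ≡ 53
142^3 ≡ 90
142^4 ≡ 105
142^6 ≡ 157
142^12 ≡ 144
142^13 ≡ 168
142^26 ≡ 1
So ord_169(142) = 26, hence |⟨142⟩| = 26.
Index = |(Z/169Z)^×| / |⟨142⟩| = 156 / 26 = 6.

6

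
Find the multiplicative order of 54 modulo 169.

156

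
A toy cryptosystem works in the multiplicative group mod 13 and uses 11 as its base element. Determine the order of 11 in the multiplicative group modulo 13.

12

Since 11 ∈ (Z/13Z)^×, its order divides φ(13) = 13 − 1 = 12 = 2^2 · 3.
Divisors of 12: 1, 2, 3, 4, 6, 12.
Test each divisor d:
11^1 ≡ 11 (mod 13)
11^2 ≡ 4 (mod 13)
11^3 ≡ 5 (mod 13)
11^4 ≡ 3 (mod 13)
11^6 ≡ 12 (mod 13)
11^12 ≡ 1 (mod 13) ✓
The smallest such exponent is 12, so the order of 11 is 12.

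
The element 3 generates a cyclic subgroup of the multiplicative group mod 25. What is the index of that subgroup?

1

By Lagrange's theorem, ord_25(3) divides φ(25) = φ(5^2) = 5·(5−1) = 20 = 2^2 · 5.
Divisors of 20: 1, 2, 4, 5, 10, 20.
Compute 3^d (mod 25) for the divisors d until we hit 1:
3^1 ≡ 3
3^2 ≡ 9
3^4 ≡ 6
3^5 ≡ 18
3^10 ≡ 24
3^20 ≡ 1
Thus |⟨3⟩| = ord(3) = 20.
Index = |(Z/25Z)^×| / |⟨3⟩| = 20 / 20 = 1.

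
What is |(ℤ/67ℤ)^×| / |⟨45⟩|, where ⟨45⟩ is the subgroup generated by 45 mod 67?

3

By Lagrange's theorem, ord_67(45) divides φ(67) = 67 − 1 = 66 = 2 · 3 · 11.
Divisors of 66: 1, 2, 3, 6, 11, 22, 33, 66.
Check 45^d mod 67 for each divisor in increasing order:
45^1 ≡ 45 (mod 67)
45^2 ≡ 15 (mod 67)
45^3 ≡ 5 (mod 67)
45^6 ≡ 25 (mod 67)
45^11 ≡ 66 (mod 67)
45^22 ≡ 1 (mod 67) ✓
So ord_67(45) = 22, hence |⟨45⟩| = 22.
[(Z/67Z)^× : ⟨45⟩] = 66/22 = 3.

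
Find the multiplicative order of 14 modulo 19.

The order of 14 must divide φ(19) = 19 − 1 = 18 = 2 · 3^2.
Divisors of 18: 1, 2, 3, 6, 9, 18.
Evaluate successive powers at the divisors of 18:
14^1 ≡ 14
14^2 ≡ 6
14^3 ≡ 8
14^6 ≡ 7
14^9 ≡ 18
14^18 ≡ 1
The smallest such exponent is 18, so the order of 14 is 18.

18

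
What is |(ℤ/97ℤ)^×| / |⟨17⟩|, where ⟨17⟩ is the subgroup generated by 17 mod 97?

The order of 17 must divide φ(97) = 97 − 1 = 96 = 2^5 · 3.
Divisors of 96: 1, 2, 3, 4, 6, 8, 12, 16, 24, 32, 48, 96.
Test each divisor d:
17^1 ≡ 17
17^2 ≡ 95
17^3 ≡ 63
17^4 ≡ 4
17^6 ≡ 89
17^8 ≡ 16
17^12 ≡ 64
17^16 ≡ 62
17^24 ≡ 22
17^32 ≡ 61
17^48 ≡ 96
17^96 ≡ 1
Thus |⟨17⟩| = ord(17) = 96.
Index = |(Z/97Z)^×| / |⟨17⟩| = 96 / 96 = 1.

1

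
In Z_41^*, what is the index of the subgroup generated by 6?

ord(6) | φ(41) = 41 − 1 = 40 = 2^3 · 5.
Divisors of 40: 1, 2, 4, 5, 8, 10, 20, 40.
Check 6^d mod 41 for each divisor in increasing order:
6^1 ≡ 6
6^2 ≡ 36
6^4 ≡ 25
6^5 ≡ 27
6^8 ≡ 10
6^10 ≡ 32
6^20 ≡ 40
6^40 ≡ 1
So ord_41(6) = 40, hence |⟨6⟩| = 40.
[(Z/41Z)^× : ⟨6⟩] = 40/40 = 1.

1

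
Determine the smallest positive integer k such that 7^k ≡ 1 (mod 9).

3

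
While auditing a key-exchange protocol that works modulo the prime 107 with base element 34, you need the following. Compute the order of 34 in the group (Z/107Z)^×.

Since 34 ∈ (Z/107Z)^×, its order divides φ(107) = 107 − 1 = 106 = 2 · 53.
Divisors of 106: 1, 2, 53, 106.
Compute 34^d (mod 107) for the divisors d until we hit 1:
34^1 ≡ 34
34^2 ≡ 86
34^53 ≡ 1
So ord_107(34) = 53.

53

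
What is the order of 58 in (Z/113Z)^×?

ord(58) | φ(113) = 113 − 1 = 112 = 2^4 · 7.
Divisors of 112: 1, 2, 4, 7, 8, 14, 16, 28, 56, 112.
Compute 58^d (mod 113) for the divisors d until we hit 1:
58^1 ≡ 58 (mod 113)
58^2 ≡ 87 (mod 113)
58^4 ≡ 111 (mod 113)
58^7 ≡ 78 (mod 113)
58^8 ≡ 4 (mod 113)
58^14 ≡ 95 (mod 113)
58^16 ≡ 16 (mod 113)
58^28 ≡ 98 (mod 113)
58^56 ≡ 112 (mod 113)
58^112 ≡ 1 (mod 113) ✓
Therefore the multiplicative order of 58 modulo 113 is 112.

112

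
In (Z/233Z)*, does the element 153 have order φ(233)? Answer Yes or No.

Yes

φ(233) = 233 − 1 = 232 = 2^3 · 29.
153 is a primitive root mod 233 iff 153^(φ(233)/q) ≢ 1 for every prime q | φ(233), i.e. q ∈ {2, 29}.
153^116 ≡ 232 (mod 233)  [q = 2: ≢ 1 ✓]
153^8 ≡ 4 (mod 233)  [q = 29: ≢ 1 ✓]
None equal 1, so ord_233(153) = 232: 153 is a primitive root.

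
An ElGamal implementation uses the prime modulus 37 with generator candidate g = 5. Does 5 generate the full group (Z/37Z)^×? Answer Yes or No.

Yes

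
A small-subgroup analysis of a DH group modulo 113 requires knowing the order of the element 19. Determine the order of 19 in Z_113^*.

112

The order of 19 must divide φ(113) = 113 − 1 = 112 = 2^4 · 7.
Divisors of 112: 1, 2, 4, 7, 8, 14, 16, 28, 56, 112.
Compute 19^d (mod 113) for the divisors d until we hit 1:
19^1 ≡ 19 (mod 113)
19^2 ≡ 22 (mod 113)
19^4 ≡ 32 (mod 113)
19^7 ≡ 42 (mod 113)
19^8 ≡ 7 (mod 113)
19^14 ≡ 69 (mod 113)
19^16 ≡ 49 (mod 113)
19^28 ≡ 15 (mod 113)
19^56 ≡ 112 (mod 113)
19^112 ≡ 1 (mod 113) ✓
Therefore the multiplicative order of 19 modulo 113 is 112.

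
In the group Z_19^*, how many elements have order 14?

φ(19) = 19 − 1 = 18 = 2 · 3^2.
Since (Z/19Z)^× is cyclic of order 18, the number of elements of order d is φ(d) when d | 18 and 0 otherwise.
Since 14 ∤ 18, the count is 0.

0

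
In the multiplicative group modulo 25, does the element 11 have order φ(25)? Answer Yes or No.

φ(25) = φ(5^2) = 5·(5−1) = 20 = 2^2 · 5.
It suffices to check that the order of 11 is not a proper divisor of 20: compute 11^(20/q) for q ∈ {2, 5}.
11^10 ≡ 1 (mod 25)  [q = 2: ≡ 1 ✗]
11^4 ≡ 16 (mod 25)  [q = 5: ≢ 1 ✓]
Since 11^10 ≡ 1, the order of 11 divides 10 < 20, so 11 is not a primitive root.

No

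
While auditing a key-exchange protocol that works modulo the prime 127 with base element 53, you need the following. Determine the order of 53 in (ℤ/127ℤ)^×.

126

By Lagrange's theorem, ord_127(53) divides φ(127) = 127 − 1 = 126 = 2 · 3^2 · 7.
Divisors of 126: 1, 2, 3, 6, 7, 9, 14, 18, 21, 42, 63, 126.
Compute 53^d (mod 127) for the divisors d until we hit 1:
53^1 ≡ 53
53^2 ≡ 15
53^3 ≡ 33
53^6 ≡ 73
53^7 ≡ 59
53^9 ≡ 123
53^14 ≡ 52
53^18 ≡ 16
53^21 ≡ 20
53^42 ≡ 19
53^63 ≡ 126
53^126 ≡ 1
So ord_127(53) = 126.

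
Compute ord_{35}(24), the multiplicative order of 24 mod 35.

6

The order of 24 must divide φ(35) = φ(5·7) = (5−1)·(7−1) = 4·6 = 24 = 2^3 · 3.
Divisors of 24: 1, 2, 3, 4, 6, 8, 12, 24.
Check 24^d mod 35 for each divisor in increasing order:
24^1 ≡ 24 (mod 35)
24^2 ≡ 16 (mod 35)
24^3 ≡ 34 (mod 35)
24^4 ≡ 11 (mod 35)
24^6 ≡ 1 (mod 35) ✓
The smallest such exponent is 6, so the order of 24 is 6.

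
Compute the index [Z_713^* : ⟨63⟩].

30

The order of 63 must divide φ(713) = φ(23·31) = (23−1)·(31−1) = 22·30 = 660 = 2^2 · 3 · 5 · 11.
Divisors of 660: 1, 2, 3, 4, 5, 6, 10, 11, 12, 15, 20, 22, 30, 33, 44, 55, 60, 66, 110, 132, 165, 220, 330, 660.
Check 63^d mod 713 for each divisor in increasing order:
63^1 ≡ 63 (mod 713)
63^2 ≡ 404 (mod 713)
63^3 ≡ 497 (mod 713)
63^4 ≡ 652 (mod 713)
63^5 ≡ 435 (mod 713)
63^6 ≡ 311 (mod 713)
63^10 ≡ 280 (mod 713)
63^11 ≡ 528 (mod 713)
63^12 ≡ 466 (mod 713)
63^15 ≡ 590 (mod 713)
63^20 ≡ 683 (mod 713)
63^22 ≡ 1 (mod 713) ✓
The order of 63 is 22, so the subgroup it generates has 22 elements.
Index = |(Z/713Z)^×| / |⟨63⟩| = 660 / 22 = 30.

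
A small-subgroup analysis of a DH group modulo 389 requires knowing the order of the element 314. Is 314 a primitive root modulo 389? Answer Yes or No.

φ(389) = 389 − 1 = 388 = 2^2 · 97.
An element g generates (Z/389Z)^× iff g^(388/q) ≢ 1 (mod 389) for each prime q ∈ {2, 97}.
314^194 ≡ 388 (mod 389)  [q = 2: ≢ 1 ✓]
314^4 ≡ 143 (mod 389)  [q = 97: ≢ 1 ✓]
All checks pass, so 314 has order 388 and is a primitive root modulo 389.

Yes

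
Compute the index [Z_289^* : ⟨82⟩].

The order of 82 must divide φ(289) = φ(17^2) = 17·(17−1) = 272 = 2^4 · 17.
Divisors of 272: 1, 2, 4, 8, 16, 17, 34, 68, 136, 272.
Compute 82^d (mod 289) for the divisors d until we hit 1:
82^1 ≡ 82
82^2 ≡ 77
82^4 ≡ 149
82^8 ≡ 237
82^16 ≡ 103
82^17 ≡ 65
82^34 ≡ 179
82^68 ≡ 251
82^136 ≡ 288
82^272 ≡ 1
So ord_289(82) = 272, hence |⟨82⟩| = 272.
[(Z/289Z)^× : ⟨82⟩] = 272/272 = 1.

1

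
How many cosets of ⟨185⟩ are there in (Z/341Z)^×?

30

The order of 185 must divide φ(341) = φ(11·31) = (11−1)·(31−1) = 10·30 = 300 = 2^2 · 3 · 5^2.
Divisors of 300: 1, 2, 3, 4, 5, 6, 10, 12, 15, 20, 25, 30, 50, 60, 75, 100, 150, 300.
Evaluate successive powers at the divisors of 300:
185^1 ≡ 185 (mod 341)
185^2 ≡ 125 (mod 341)
185^3 ≡ 278 (mod 341)
185^4 ≡ 280 (mod 341)
185^5 ≡ 309 (mod 341)
185^6 ≡ 218 (mod 341)
185^10 ≡ 1 (mod 341) ✓
Thus |⟨185⟩| = ord(185) = 10.
The index is φ(341) / ord(185) = 300 / 10 = 30.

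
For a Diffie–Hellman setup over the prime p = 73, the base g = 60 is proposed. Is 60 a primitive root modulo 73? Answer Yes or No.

Yes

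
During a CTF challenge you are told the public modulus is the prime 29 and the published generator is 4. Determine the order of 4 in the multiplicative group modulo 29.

14

ord(4) | φ(29) = 29 − 1 = 28 = 2^2 · 7.
Divisors of 28: 1, 2, 4, 7, 14, 28.
Compute 4^d (mod 29) for the divisors d until we hit 1:
4^1 ≡ 4
4^2 ≡ 16
4^4 ≡ 24
4^7 ≡ 28
4^14 ≡ 1
Hence ord(4) = 14.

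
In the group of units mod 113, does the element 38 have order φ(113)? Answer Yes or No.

Yes

φ(113) = 113 − 1 = 112 = 2^4 · 7.
It suffices to check that the order of 38 is not a proper divisor of 112: compute 38^(112/q) for q ∈ {2, 7}.
38^56 ≡ 112 (mod 113)  [q = 2: ≢ 1 ✓]
38^16 ≡ 30 (mod 113)  [q = 7: ≢ 1 ✓]
All checks pass, so 38 has order 112 and is a primitive root modulo 113.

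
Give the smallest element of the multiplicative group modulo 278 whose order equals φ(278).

3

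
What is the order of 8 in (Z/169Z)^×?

52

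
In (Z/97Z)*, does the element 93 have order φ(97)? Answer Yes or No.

φ(97) = 97 − 1 = 96 = 2^5 · 3.
It suffices to check that the order of 93 is not a proper divisor of 96: compute 93^(96/q) for q ∈ {2, 3}.
93^48 ≡ 1 (mod 97)  [q = 2: ≡ 1 ✗]
93^32 ≡ 61 (mod 97)  [q = 3: ≢ 1 ✓]
93^48 ≡ 1 shows ord(93) | 48, strictly less than φ(97); not a primitive root.

No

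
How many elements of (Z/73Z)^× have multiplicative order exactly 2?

φ(73) = 73 − 1 = 72 = 2^3 · 3^2.
Since (Z/73Z)^× is cyclic of order 72, the number of elements of order d is φ(d) when d | 72 and 0 otherwise.
2 | 72, and φ(2) = 2 − 1 = 1.

1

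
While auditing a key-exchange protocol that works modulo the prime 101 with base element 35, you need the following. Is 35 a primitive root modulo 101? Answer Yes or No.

φ(101) = 101 − 1 = 100 = 2^2 · 5^2.
An element g generates (Z/101Z)^× iff g^(100/q) ≢ 1 (mod 101) for each prime q ∈ {2, 5}.
35^50 ≡ 100 (mod 101)  [q = 2: ≢ 1 ✓]
35^20 ≡ 87 (mod 101)  [q = 5: ≢ 1 ✓]
Every test exponent gives a nontrivial residue, hence 35 generates the full group.

Yes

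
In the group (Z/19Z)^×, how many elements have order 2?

1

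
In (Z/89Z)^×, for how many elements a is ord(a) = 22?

φ(89) = 89 − 1 = 88 = 2^3 · 11.
(Z/89Z)^× is cyclic (|G| = 88); a cyclic group of order m has exactly φ(d) elements of each order d | m, and none otherwise.
22 = 2 · 11 divides 88, and φ(22) = 10.

10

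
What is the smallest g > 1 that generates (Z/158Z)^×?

φ(158) = φ(2)·φ(79) = 1·78 = 78 = 2 · 3 · 13.
g is a primitive root iff g^(78/q) ≢ 1 (mod 158) for each prime q ∈ {2, 3, 13}.
g = 2: gcd(2, 158) = 2 > 1, not a unit — skip.
g = 3: 3^39 ≡ 157; 3^26 ≡ 23; 3^6 ≡ 97 — none is 1, so 3 is a primitive root.
So 3 is the smallest generator of (Z/158Z)^×.

3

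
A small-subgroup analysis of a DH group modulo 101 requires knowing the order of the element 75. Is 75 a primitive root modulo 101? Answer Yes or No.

Yes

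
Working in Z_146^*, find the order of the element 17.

24

Since 17 ∈ (Z/146Z)^×, its order divides φ(146) = φ(2)·φ(73) = 1·72 = 72 = 2^3 · 3^2.
Divisors of 72: 1, 2, 3, 4, 6, 8, 9, 12, 18, 24, 36, 72.
Compute 17^d (mod 146) for the divisors d until we hit 1:
17^1 ≡ 17 (mod 146)
17^2 ≡ 143 (mod 146)
17^3 ≡ 95 (mod 146)
17^4 ≡ 9 (mod 146)
17^6 ≡ 119 (mod 146)
17^8 ≡ 81 (mod 146)
17^9 ≡ 63 (mod 146)
17^12 ≡ 145 (mod 146)
17^18 ≡ 27 (mod 146)
17^24 ≡ 1 (mod 146) ✓
Hence ord(17) = 24.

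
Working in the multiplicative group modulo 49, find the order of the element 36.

Since 36 ∈ (Z/49Z)^×, its order divides φ(49) = φ(7^2) = 7·(7−1) = 42 = 2 · 3 · 7.
Divisors of 42: 1, 2, 3, 6, 7, 14, 21, 42.
Compute 36^d (mod 49) for the divisors d until we hit 1:
36^1 ≡ 36 (mod 49)
36^2 ≡ 22 (mod 49)
36^3 ≡ 8 (mod 49)
36^6 ≡ 15 (mod 49)
36^7 ≡ 1 (mod 49) ✓
The smallest such exponent is 7, so the order of 36 is 7.

7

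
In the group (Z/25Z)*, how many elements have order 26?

0

φ(25) = φ(5^2) = 5·(5−1) = 20 = 2^2 · 5.
In a cyclic group of order 20, there are φ(d) elements of order d for each divisor d of 20, and zero for non-divisors.
Since 26 ∤ 20, the count is 0.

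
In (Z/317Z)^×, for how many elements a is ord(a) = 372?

φ(317) = 317 − 1 = 316 = 2^2 · 79.
Since (Z/317Z)^× is cyclic of order 316, the number of elements of order d is φ(d) when d | 316 and 0 otherwise.
372 does not divide 316, so no element of (Z/317Z)^× has order 372.

0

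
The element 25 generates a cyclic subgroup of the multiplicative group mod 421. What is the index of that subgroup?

4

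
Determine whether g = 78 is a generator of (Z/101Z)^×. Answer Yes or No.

φ(101) = 101 − 1 = 100 = 2^2 · 5^2.
Test 78^(100/q) mod 101 for each prime factor q of 100:
78^50 ≡ 1 (mod 101)  [q = 2: ≡ 1 ✗]
78^20 ≡ 95 (mod 101)  [q = 5: ≢ 1 ✓]
Since 78^50 ≡ 1, the order of 78 divides 50 < 100, so 78 is not a primitive root.

No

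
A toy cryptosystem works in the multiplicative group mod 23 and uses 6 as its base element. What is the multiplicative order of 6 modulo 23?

The order of 6 must divide φ(23) = 23 − 1 = 22 = 2 · 11.
Divisors of 22: 1, 2, 11, 22.
Compute 6^d (mod 23) for the divisors d until we hit 1:
6^1 ≡ 6 (mod 23)
6^2 ≡ 13 (mod 23)
6^11 ≡ 1 (mod 23) ✓
The smallest such exponent is 11, so the order of 6 is 11.

11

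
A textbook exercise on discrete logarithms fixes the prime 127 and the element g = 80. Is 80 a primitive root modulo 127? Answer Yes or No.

No

φ(127) = 127 − 1 = 126 = 2 · 3^2 · 7.
80 is a primitive root mod 127 iff 80^(φ(127)/q) ≢ 1 for every prime q | φ(127), i.e. q ∈ {2, 3, 7}.
80^63 ≡ 126 (mod 127)  [q = 2: ≢ 1 ✓]
80^42 ≡ 1 (mod 127)  [q = 3: ≡ 1 ✗]
80^18 ≡ 2 (mod 127)  [q = 7: ≢ 1 ✓]
Since 80^42 ≡ 1, the order of 80 divides 42 < 126, so 80 is not a primitive root.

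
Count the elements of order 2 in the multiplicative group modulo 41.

1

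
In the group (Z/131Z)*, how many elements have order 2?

φ(131) = 131 − 1 = 130 = 2 · 5 · 13.
Since (Z/131Z)^× is cyclic of order 130, the number of elements of order d is φ(d) when d | 130 and 0 otherwise.
2 | 130, and φ(2) = 2 − 1 = 1.

1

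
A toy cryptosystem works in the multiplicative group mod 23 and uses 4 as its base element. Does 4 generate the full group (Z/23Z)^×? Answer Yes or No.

No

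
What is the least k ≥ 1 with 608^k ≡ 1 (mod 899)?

The order of 608 must divide φ(899) = φ(29·31) = (29−1)·(31−1) = 28·30 = 840 = 2^3 · 3 · 5 · 7.
Divisors of 840: 1, 2, 3, 4, 5, 6, 7, 8, 10, 12, 14, 15, 20, 21, 24, 28, 30, 35, 40, 42, 56, 60, 70, 84, 105, 120, 140, 168, 210, 280, 420, 840.
Check 608^d mod 899 for each divisor in increasing order:
608^1 ≡ 608 (mod 899)
608^2 ≡ 175 (mod 899)
608^3 ≡ 318 (mod 899)
608^4 ≡ 59 (mod 899)
608^5 ≡ 811 (mod 899)
608^6 ≡ 436 (mod 899)
608^7 ≡ 782 (mod 899)
608^8 ≡ 784 (mod 899)
608^10 ≡ 552 (mod 899)
608^12 ≡ 407 (mod 899)
608^14 ≡ 204 (mod 899)
608^15 ≡ 869 (mod 899)
608^20 ≡ 842 (mod 899)
608^21 ≡ 405 (mod 899)
608^24 ≡ 233 (mod 899)
608^28 ≡ 262 (mod 899)
608^30 ≡ 1 (mod 899) ✓
Hence ord(608) = 30.

30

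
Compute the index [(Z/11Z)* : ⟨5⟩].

2

ord(5) | φ(11) = 11 − 1 = 10 = 2 · 5.
Divisors of 10: 1, 2, 5, 10.
Test each divisor d:
5^1 ≡ 5 (mod 11)
5^2 ≡ 3 (mod 11)
5^5 ≡ 1 (mod 11) ✓
So ord_11(5) = 5, hence |⟨5⟩| = 5.
Index = |(Z/11Z)^×| / |⟨5⟩| = 10 / 5 = 2.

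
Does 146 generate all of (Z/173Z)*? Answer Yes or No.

Yes

φ(173) = 173 − 1 = 172 = 2^2 · 43.
An element g generates (Z/173Z)^× iff g^(172/q) ≢ 1 (mod 173) for each prime q ∈ {2, 43}.
146^86 ≡ 172 (mod 173)  [q = 2: ≢ 1 ✓]
146^4 ≡ 158 (mod 173)  [q = 43: ≢ 1 ✓]
All checks pass, so 146 has order 172 and is a primitive root modulo 173.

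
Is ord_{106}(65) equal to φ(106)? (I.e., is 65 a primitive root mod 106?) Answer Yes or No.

φ(106) = φ(2)·φ(53) = 1·52 = 52 = 2^2 · 13.
An element g generates (Z/106Z)^× iff g^(52/q) ≢ 1 (mod 106) for each prime q ∈ {2, 13}.
65^26 ≡ 105 (mod 106)  [q = 2: ≢ 1 ✓]
65^4 ≡ 13 (mod 106)  [q = 13: ≢ 1 ✓]
All checks pass, so 65 has order 52 and is a primitive root modulo 106.

Yes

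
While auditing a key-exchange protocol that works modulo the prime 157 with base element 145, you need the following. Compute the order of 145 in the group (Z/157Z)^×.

ord(145) | φ(157) = 157 − 1 = 156 = 2^2 · 3 · 13.
Divisors of 156: 1, 2, 3, 4, 6, 12, 13, 26, 39, 52, 78, 156.
Evaluate successive powers at the divisors of 156:
145^1 ≡ 145 (mod 157)
145^2 ≡ 144 (mod 157)
145^3 ≡ 156 (mod 157)
145^4 ≡ 12 (mod 157)
145^6 ≡ 1 (mod 157) ✓
Hence ord(145) = 6.

6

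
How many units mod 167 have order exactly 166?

82

φ(167) = 167 − 1 = 166 = 2 · 83.
In a cyclic group of order 166, there are φ(d) elements of order d for each divisor d of 166, and zero for non-divisors.
166 = 2 · 83 divides 166, and φ(166) = 82.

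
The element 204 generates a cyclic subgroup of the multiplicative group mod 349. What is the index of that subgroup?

2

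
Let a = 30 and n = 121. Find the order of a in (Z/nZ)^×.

The order of 30 must divide φ(121) = φ(11^2) = 11·(11−1) = 110 = 2 · 5 · 11.
Divisors of 110: 1, 2, 5, 10, 11, 22, 55, 110.
Compute 30^d (mod 121) for the divisors d until we hit 1:
30^1 ≡ 30
30^2 ≡ 53
30^5 ≡ 54
30^10 ≡ 12
30^11 ≡ 118
30^22 ≡ 9
30^55 ≡ 120
30^110 ≡ 1
The smallest such exponent is 110, so the order of 30 is 110.

110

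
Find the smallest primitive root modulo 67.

φ(67) = 67 − 1 = 66 = 2 · 3 · 11.
Test candidates g = 2, 3, … against the prime factors q ∈ {2, 3, 11} of φ(67): g is a generator iff g^(66/q) ≢ 1 for every such q.
g = 2: 2^33 ≡ 66; 2^22 ≡ 37; 2^6 ≡ 64 — none is 1, so 2 is a primitive root.
The smallest primitive root modulo 67 is 2.

2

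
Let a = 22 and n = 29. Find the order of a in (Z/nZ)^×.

ord(22) | φ(29) = 29 − 1 = 28 = 2^2 · 7.
Divisors of 28: 1, 2, 4, 7, 14, 28.
Evaluate successive powers at the divisors of 28:
22^1 ≡ 22
22^2 ≡ 20
22^4 ≡ 23
22^7 ≡ 28
22^14 ≡ 1
Therefore the multiplicative order of 22 modulo 29 is 14.

14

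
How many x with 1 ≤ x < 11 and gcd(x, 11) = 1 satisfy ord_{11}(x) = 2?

1

φ(11) = 11 − 1 = 10 = 2 · 5.
In a cyclic group of order 10, there are φ(d) elements of order d for each divisor d of 10, and zero for non-divisors.
2 | 10, and φ(2) = 2 − 1 = 1.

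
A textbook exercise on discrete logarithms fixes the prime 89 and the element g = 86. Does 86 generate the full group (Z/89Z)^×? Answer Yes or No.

φ(89) = 89 − 1 = 88 = 2^3 · 11.
86 is a primitive root mod 89 iff 86^(φ(89)/q) ≢ 1 for every prime q | φ(89), i.e. q ∈ {2, 11}.
86^44 ≡ 88 (mod 89)  [q = 2: ≢ 1 ✓]
86^8 ≡ 64 (mod 89)  [q = 11: ≢ 1 ✓]
Every test exponent gives a nontrivial residue, hence 86 generates the full group.

Yes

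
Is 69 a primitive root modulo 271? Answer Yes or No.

No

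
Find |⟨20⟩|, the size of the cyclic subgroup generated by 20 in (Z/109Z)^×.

54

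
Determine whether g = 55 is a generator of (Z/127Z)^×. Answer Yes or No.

φ(127) = 127 − 1 = 126 = 2 · 3^2 · 7.
It suffices to check that the order of 55 is not a proper divisor of 126: compute 55^(126/q) for q ∈ {2, 3, 7}.
55^63 ≡ 126 (mod 127)  [q = 2: ≢ 1 ✓]
55^42 ≡ 19 (mod 127)  [q = 3: ≢ 1 ✓]
55^18 ≡ 4 (mod 127)  [q = 7: ≢ 1 ✓]
Every test exponent gives a nontrivial residue, hence 55 generates the full group.

Yes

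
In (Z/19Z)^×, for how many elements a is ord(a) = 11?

0

φ(19) = 19 − 1 = 18 = 2 · 3^2.
Since (Z/19Z)^× is cyclic of order 18, the number of elements of order d is φ(d) when d | 18 and 0 otherwise.
Since 11 ∤ 18, the count is 0.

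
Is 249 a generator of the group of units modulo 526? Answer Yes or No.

No

φ(526) = φ(2)·φ(263) = 1·262 = 262 = 2 · 131.
An element g generates (Z/526Z)^× iff g^(262/q) ≢ 1 (mod 526) for each prime q ∈ {2, 131}.
249^131 ≡ 1 (mod 526)  [q = 2: ≡ 1 ✗]
249^2 ≡ 459 (mod 526)  [q = 131: ≢ 1 ✓]
249^131 ≡ 1 shows ord(249) | 131, strictly less than φ(526); not a primitive root.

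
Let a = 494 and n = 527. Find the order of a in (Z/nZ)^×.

10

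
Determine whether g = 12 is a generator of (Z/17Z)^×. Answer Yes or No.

φ(17) = 17 − 1 = 16 = 2^4.
An element g generates (Z/17Z)^× iff g^(16/q) ≢ 1 (mod 17) for each prime q ∈ {2}.
12^8 ≡ 16 (mod 17)  [q = 2: ≢ 1 ✓]
Every test exponent gives a nontrivial residue, hence 12 generates the full group.

Yes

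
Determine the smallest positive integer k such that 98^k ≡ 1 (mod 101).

ord(98) | φ(101) = 101 − 1 = 100 = 2^2 · 5^2.
Divisors of 100: 1, 2, 4, 5, 10, 20, 25, 50, 100.
Check 98^d mod 101 for each divisor in increasing order:
98^1 ≡ 98 (mod 101)
98^2 ≡ 9 (mod 101)
98^4 ≡ 81 (mod 101)
98^5 ≡ 60 (mod 101)
98^10 ≡ 65 (mod 101)
98^20 ≡ 84 (mod 101)
98^25 ≡ 91 (mod 101)
98^50 ≡ 100 (mod 101)
98^100 ≡ 1 (mod 101) ✓
Hence ord(98) = 100.

100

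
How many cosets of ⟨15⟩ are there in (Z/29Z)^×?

By Lagrange's theorem, ord_29(15) divides φ(29) = 29 − 1 = 28 = 2^2 · 7.
Divisors of 28: 1, 2, 4, 7, 14, 28.
Evaluate successive powers at the divisors of 28:
15^1 ≡ 15 (mod 29)
15^2 ≡ 22 (mod 29)
15^4 ≡ 20 (mod 29)
15^7 ≡ 17 (mod 29)
15^14 ≡ 28 (mod 29)
15^28 ≡ 1 (mod 29) ✓
Thus |⟨15⟩| = ord(15) = 28.
The index is φ(29) / ord(15) = 28 / 28 = 1.

1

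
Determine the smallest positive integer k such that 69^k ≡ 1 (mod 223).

111

ord(69) | φ(223) = 223 − 1 = 222 = 2 · 3 · 37.
Divisors of 222: 1, 2, 3, 6, 37, 74, 111, 222.
Test each divisor d:
69^1 ≡ 69 (mod 223)
69^2 ≡ 78 (mod 223)
69^3 ≡ 30 (mod 223)
69^6 ≡ 8 (mod 223)
69^37 ≡ 183 (mod 223)
69^74 ≡ 39 (mod 223)
69^111 ≡ 1 (mod 223) ✓
Hence ord(69) = 111.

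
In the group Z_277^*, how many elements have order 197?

φ(277) = 277 − 1 = 276 = 2^2 · 3 · 23.
(Z/277Z)^× is cyclic (|G| = 276); a cyclic group of order m has exactly φ(d) elements of each order d | m, and none otherwise.
Since 197 ∤ 276, the count is 0.

0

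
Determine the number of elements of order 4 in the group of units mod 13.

φ(13) = 13 − 1 = 12 = 2^2 · 3.
(Z/13Z)^× is cyclic (|G| = 12); a cyclic group of order m has exactly φ(d) elements of each order d | m, and none otherwise.
4 = 2^2 divides 12, and φ(4) = 2.

2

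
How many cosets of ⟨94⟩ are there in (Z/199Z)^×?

The order of 94 must divide φ(199) = 199 − 1 = 198 = 2 · 3^2 · 11.
Divisors of 198: 1, 2, 3, 6, 9, 11, 18, 22, 33, 66, 99, 198.
Check 94^d mod 199 for each divisor in increasing order:
94^1 ≡ 94 (mod 199)
94^2 ≡ 80 (mod 199)
94^3 ≡ 157 (mod 199)
94^6 ≡ 172 (mod 199)
94^9 ≡ 139 (mod 199)
94^11 ≡ 175 (mod 199)
94^18 ≡ 18 (mod 199)
94^22 ≡ 178 (mod 199)
94^33 ≡ 106 (mod 199)
94^66 ≡ 92 (mod 199)
94^99 ≡ 1 (mod 199) ✓
Thus |⟨94⟩| = ord(94) = 99.
The index is φ(199) / ord(94) = 198 / 99 = 2.

2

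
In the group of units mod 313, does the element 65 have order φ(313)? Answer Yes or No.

φ(313) = 313 − 1 = 312 = 2^3 · 3 · 13.
65 is a primitive root mod 313 iff 65^(φ(313)/q) ≢ 1 for every prime q | φ(313), i.e. q ∈ {2, 3, 13}.
65^156 ≡ 312 (mod 313)  [q = 2: ≢ 1 ✓]
65^104 ≡ 214 (mod 313)  [q = 3: ≢ 1 ✓]
65^24 ≡ 58 (mod 313)  [q = 13: ≢ 1 ✓]
All checks pass, so 65 has order 312 and is a primitive root modulo 313.

Yes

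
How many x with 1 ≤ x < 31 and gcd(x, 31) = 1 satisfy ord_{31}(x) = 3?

2

φ(31) = 31 − 1 = 30 = 2 · 3 · 5.
In a cyclic group of order 30, there are φ(d) elements of order d for each divisor d of 30, and zero for non-divisors.
3 | 30, and φ(3) = 3 − 1 = 2.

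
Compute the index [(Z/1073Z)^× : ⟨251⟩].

12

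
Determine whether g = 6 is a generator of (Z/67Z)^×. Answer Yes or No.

φ(67) = 67 − 1 = 66 = 2 · 3 · 11.
It suffices to check that the order of 6 is not a proper divisor of 66: compute 6^(66/q) for q ∈ {2, 3, 11}.
6^33 ≡ 1 (mod 67)  [q = 2: ≡ 1 ✗]
6^22 ≡ 37 (mod 67)  [q = 3: ≢ 1 ✓]
6^6 ≡ 24 (mod 67)  [q = 11: ≢ 1 ✓]
6^33 ≡ 1 shows ord(6) | 33, strictly less than φ(67); not a primitive root.

No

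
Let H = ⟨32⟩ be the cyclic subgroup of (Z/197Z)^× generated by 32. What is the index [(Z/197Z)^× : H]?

1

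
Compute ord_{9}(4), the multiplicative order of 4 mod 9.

The order of 4 must divide φ(9) = φ(3^2) = 3·(3−1) = 6 = 2 · 3.
Divisors of 6: 1, 2, 3, 6.
Evaluate successive powers at the divisors of 6:
4^1 ≡ 4 (mod 9)
4^2 ≡ 7 (mod 9)
4^3 ≡ 1 (mod 9) ✓
So ord_9(4) = 3.

3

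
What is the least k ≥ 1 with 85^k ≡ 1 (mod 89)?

22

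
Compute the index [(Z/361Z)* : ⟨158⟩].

2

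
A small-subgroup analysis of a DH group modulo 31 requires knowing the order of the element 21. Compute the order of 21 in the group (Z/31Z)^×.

ord(21) | φ(31) = 31 − 1 = 30 = 2 · 3 · 5.
Divisors of 30: 1, 2, 3, 5, 6, 10, 15, 30.
Compute 21^d (mod 31) for the divisors d until we hit 1:
21^1 ≡ 21 (mod 31)
21^2 ≡ 7 (mod 31)
21^3 ≡ 23 (mod 31)
21^5 ≡ 6 (mod 31)
21^6 ≡ 2 (mod 31)
21^10 ≡ 5 (mod 31)
21^15 ≡ 30 (mod 31)
21^30 ≡ 1 (mod 31) ✓
Therefore the multiplicative order of 21 modulo 31 is 30.

30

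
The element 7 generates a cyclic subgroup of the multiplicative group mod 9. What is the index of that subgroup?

2

By Lagrange's theorem, ord_9(7) divides φ(9) = φ(3^2) = 3·(3−1) = 6 = 2 · 3.
Divisors of 6: 1, 2, 3, 6.
Compute 7^d (mod 9) for the divisors d until we hit 1:
7^1 ≡ 7 (mod 9)
7^2 ≡ 4 (mod 9)
7^3 ≡ 1 (mod 9) ✓
So ord_9(7) = 3, hence |⟨7⟩| = 3.
Index = |(Z/9Z)^×| / |⟨7⟩| = 6 / 3 = 2.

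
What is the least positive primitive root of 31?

3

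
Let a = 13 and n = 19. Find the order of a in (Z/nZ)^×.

18

Since 13 ∈ (Z/19Z)^×, its order divides φ(19) = 19 − 1 = 18 = 2 · 3^2.
Divisors of 18: 1, 2, 3, 6, 9, 18.
Compute 13^d (mod 19) for the divisors d until we hit 1:
13^1 ≡ 13 (mod 19)
13^2 ≡ 17 (mod 19)
13^3 ≡ 12 (mod 19)
13^6 ≡ 11 (mod 19)
13^9 ≡ 18 (mod 19)
13^18 ≡ 1 (mod 19) ✓
The smallest such exponent is 18, so the order of 13 is 18.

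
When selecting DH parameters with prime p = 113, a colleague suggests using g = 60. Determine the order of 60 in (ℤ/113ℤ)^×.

28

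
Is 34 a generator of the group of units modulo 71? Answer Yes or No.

No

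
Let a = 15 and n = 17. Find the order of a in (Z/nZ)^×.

The order of 15 must divide φ(17) = 17 − 1 = 16 = 2^4.
Divisors of 16: 1, 2, 4, 8, 16.
Evaluate successive powers at the divisors of 16:
15^1 ≡ 15
15^2 ≡ 4
15^4 ≡ 16
15^8 ≡ 1
Therefore the multiplicative order of 15 modulo 17 is 8.

8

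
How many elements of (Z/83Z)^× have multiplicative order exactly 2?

1

φ(83) = 83 − 1 = 82 = 2 · 41.
In a cyclic group of order 82, there are φ(d) elements of order d for each divisor d of 82, and zero for non-divisors.
2 | 82, and φ(2) = 2 − 1 = 1.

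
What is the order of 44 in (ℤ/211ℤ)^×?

ord(44) | φ(211) = 211 − 1 = 210 = 2 · 3 · 5 · 7.
Divisors of 210: 1, 2, 3, 5, 6, 7, 10, 14, 15, 21, 30, 35, 42, 70, 105, 210.
Test each divisor d:
44^1 ≡ 44 (mod 211)
44^2 ≡ 37 (mod 211)
44^3 ≡ 151 (mod 211)
44^5 ≡ 101 (mod 211)
44^6 ≡ 13 (mod 211)
44^7 ≡ 150 (mod 211)
44^10 ≡ 73 (mod 211)
44^14 ≡ 134 (mod 211)
44^15 ≡ 199 (mod 211)
44^21 ≡ 55 (mod 211)
44^30 ≡ 144 (mod 211)
44^35 ≡ 196 (mod 211)
44^42 ≡ 71 (mod 211)
44^70 ≡ 14 (mod 211)
44^105 ≡ 1 (mod 211) ✓
The smallest such exponent is 105, so the order of 44 is 105.

105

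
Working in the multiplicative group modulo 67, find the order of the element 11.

66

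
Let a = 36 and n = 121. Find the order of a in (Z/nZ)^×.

By Lagrange's theorem, ord_121(36) divides φ(121) = φ(11^2) = 11·(11−1) = 110 = 2 · 5 · 11.
Divisors of 110: 1, 2, 5, 10, 11, 22, 55, 110.
Test each divisor d:
36^1 ≡ 36
36^2 ≡ 86
36^5 ≡ 56
36^10 ≡ 111
36^11 ≡ 3
36^22 ≡ 9
36^55 ≡ 1
So ord_121(36) = 55.

55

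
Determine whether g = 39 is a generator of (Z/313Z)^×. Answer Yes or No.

No

φ(313) = 313 − 1 = 312 = 2^3 · 3 · 13.
39 is a primitive root mod 313 iff 39^(φ(313)/q) ≢ 1 for every prime q | φ(313), i.e. q ∈ {2, 3, 13}.
39^156 ≡ 1 (mod 313)  [q = 2: ≡ 1 ✗]
39^104 ≡ 1 (mod 313)  [q = 3: ≡ 1 ✗]
39^24 ≡ 249 (mod 313)  [q = 13: ≢ 1 ✓]
Since 39^156 ≡ 1, the order of 39 divides 156 < 312, so 39 is not a primitive root.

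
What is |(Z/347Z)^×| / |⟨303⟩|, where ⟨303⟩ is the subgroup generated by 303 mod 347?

By Lagrange's theorem, ord_347(303) divides φ(347) = 347 − 1 = 346 = 2 · 173.
Divisors of 346: 1, 2, 173, 346.
Compute 303^d (mod 347) for the divisors d until we hit 1:
303^1 ≡ 303 (mod 347)
303^2 ≡ 201 (mod 347)
303^173 ≡ 346 (mod 347)
303^346 ≡ 1 (mod 347) ✓
The order of 303 is 346, so the subgroup it generates has 346 elements.
[(Z/347Z)^× : ⟨303⟩] = 346/346 = 1.

1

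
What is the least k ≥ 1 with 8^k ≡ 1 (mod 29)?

By Lagrange's theorem, ord_29(8) divides φ(29) = 29 − 1 = 28 = 2^2 · 7.
Divisors of 28: 1, 2, 4, 7, 14, 28.
Check 8^d mod 29 for each divisor in increasing order:
8^1 ≡ 8 (mod 29)
8^2 ≡ 6 (mod 29)
8^4 ≡ 7 (mod 29)
8^7 ≡ 17 (mod 29)
8^14 ≡ 28 (mod 29)
8^28 ≡ 1 (mod 29) ✓
So ord_29(8) = 28.

28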